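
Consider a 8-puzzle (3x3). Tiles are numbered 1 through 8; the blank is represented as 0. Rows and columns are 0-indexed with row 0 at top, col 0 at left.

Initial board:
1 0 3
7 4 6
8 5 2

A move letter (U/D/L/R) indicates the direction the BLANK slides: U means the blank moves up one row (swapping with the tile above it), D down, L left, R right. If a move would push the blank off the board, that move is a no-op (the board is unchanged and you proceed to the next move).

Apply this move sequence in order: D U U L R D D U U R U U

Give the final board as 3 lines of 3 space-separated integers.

After move 1 (D):
1 4 3
7 0 6
8 5 2

After move 2 (U):
1 0 3
7 4 6
8 5 2

After move 3 (U):
1 0 3
7 4 6
8 5 2

After move 4 (L):
0 1 3
7 4 6
8 5 2

After move 5 (R):
1 0 3
7 4 6
8 5 2

After move 6 (D):
1 4 3
7 0 6
8 5 2

After move 7 (D):
1 4 3
7 5 6
8 0 2

After move 8 (U):
1 4 3
7 0 6
8 5 2

After move 9 (U):
1 0 3
7 4 6
8 5 2

After move 10 (R):
1 3 0
7 4 6
8 5 2

After move 11 (U):
1 3 0
7 4 6
8 5 2

After move 12 (U):
1 3 0
7 4 6
8 5 2

Answer: 1 3 0
7 4 6
8 5 2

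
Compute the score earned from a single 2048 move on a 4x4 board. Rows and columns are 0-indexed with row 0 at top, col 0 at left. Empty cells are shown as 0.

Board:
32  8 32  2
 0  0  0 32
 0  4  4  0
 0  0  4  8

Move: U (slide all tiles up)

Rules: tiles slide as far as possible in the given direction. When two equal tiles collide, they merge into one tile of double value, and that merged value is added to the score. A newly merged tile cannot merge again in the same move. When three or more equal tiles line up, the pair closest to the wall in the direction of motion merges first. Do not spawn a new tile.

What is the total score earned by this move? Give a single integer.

Answer: 8

Derivation:
Slide up:
col 0: [32, 0, 0, 0] -> [32, 0, 0, 0]  score +0 (running 0)
col 1: [8, 0, 4, 0] -> [8, 4, 0, 0]  score +0 (running 0)
col 2: [32, 0, 4, 4] -> [32, 8, 0, 0]  score +8 (running 8)
col 3: [2, 32, 0, 8] -> [2, 32, 8, 0]  score +0 (running 8)
Board after move:
32  8 32  2
 0  4  8 32
 0  0  0  8
 0  0  0  0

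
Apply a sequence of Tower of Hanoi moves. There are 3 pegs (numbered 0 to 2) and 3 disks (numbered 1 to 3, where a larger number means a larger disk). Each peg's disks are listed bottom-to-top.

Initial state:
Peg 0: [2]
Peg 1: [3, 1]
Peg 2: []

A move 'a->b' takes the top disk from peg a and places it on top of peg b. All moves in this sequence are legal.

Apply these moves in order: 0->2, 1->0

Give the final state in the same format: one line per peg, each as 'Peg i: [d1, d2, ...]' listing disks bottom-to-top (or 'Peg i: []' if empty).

Answer: Peg 0: [1]
Peg 1: [3]
Peg 2: [2]

Derivation:
After move 1 (0->2):
Peg 0: []
Peg 1: [3, 1]
Peg 2: [2]

After move 2 (1->0):
Peg 0: [1]
Peg 1: [3]
Peg 2: [2]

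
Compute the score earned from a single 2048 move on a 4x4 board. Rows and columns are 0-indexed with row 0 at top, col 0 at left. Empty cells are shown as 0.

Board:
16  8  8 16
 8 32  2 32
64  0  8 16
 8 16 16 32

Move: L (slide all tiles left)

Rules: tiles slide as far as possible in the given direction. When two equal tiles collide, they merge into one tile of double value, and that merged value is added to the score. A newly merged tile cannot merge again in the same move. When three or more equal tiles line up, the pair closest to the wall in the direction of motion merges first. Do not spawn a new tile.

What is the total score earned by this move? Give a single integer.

Slide left:
row 0: [16, 8, 8, 16] -> [16, 16, 16, 0]  score +16 (running 16)
row 1: [8, 32, 2, 32] -> [8, 32, 2, 32]  score +0 (running 16)
row 2: [64, 0, 8, 16] -> [64, 8, 16, 0]  score +0 (running 16)
row 3: [8, 16, 16, 32] -> [8, 32, 32, 0]  score +32 (running 48)
Board after move:
16 16 16  0
 8 32  2 32
64  8 16  0
 8 32 32  0

Answer: 48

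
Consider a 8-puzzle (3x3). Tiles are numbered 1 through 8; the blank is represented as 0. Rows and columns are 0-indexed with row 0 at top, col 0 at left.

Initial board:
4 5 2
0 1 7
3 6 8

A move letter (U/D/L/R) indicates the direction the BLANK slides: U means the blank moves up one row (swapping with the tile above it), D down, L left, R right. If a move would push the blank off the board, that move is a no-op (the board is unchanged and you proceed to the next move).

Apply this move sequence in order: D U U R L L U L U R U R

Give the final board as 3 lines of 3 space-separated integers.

After move 1 (D):
4 5 2
3 1 7
0 6 8

After move 2 (U):
4 5 2
0 1 7
3 6 8

After move 3 (U):
0 5 2
4 1 7
3 6 8

After move 4 (R):
5 0 2
4 1 7
3 6 8

After move 5 (L):
0 5 2
4 1 7
3 6 8

After move 6 (L):
0 5 2
4 1 7
3 6 8

After move 7 (U):
0 5 2
4 1 7
3 6 8

After move 8 (L):
0 5 2
4 1 7
3 6 8

After move 9 (U):
0 5 2
4 1 7
3 6 8

After move 10 (R):
5 0 2
4 1 7
3 6 8

After move 11 (U):
5 0 2
4 1 7
3 6 8

After move 12 (R):
5 2 0
4 1 7
3 6 8

Answer: 5 2 0
4 1 7
3 6 8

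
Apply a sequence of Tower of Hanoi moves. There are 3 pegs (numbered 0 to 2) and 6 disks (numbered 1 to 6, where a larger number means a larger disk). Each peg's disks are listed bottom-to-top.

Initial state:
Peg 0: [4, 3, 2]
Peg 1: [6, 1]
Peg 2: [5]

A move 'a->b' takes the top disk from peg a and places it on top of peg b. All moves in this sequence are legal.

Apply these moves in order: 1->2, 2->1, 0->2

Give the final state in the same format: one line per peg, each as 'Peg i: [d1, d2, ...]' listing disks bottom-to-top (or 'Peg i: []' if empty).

After move 1 (1->2):
Peg 0: [4, 3, 2]
Peg 1: [6]
Peg 2: [5, 1]

After move 2 (2->1):
Peg 0: [4, 3, 2]
Peg 1: [6, 1]
Peg 2: [5]

After move 3 (0->2):
Peg 0: [4, 3]
Peg 1: [6, 1]
Peg 2: [5, 2]

Answer: Peg 0: [4, 3]
Peg 1: [6, 1]
Peg 2: [5, 2]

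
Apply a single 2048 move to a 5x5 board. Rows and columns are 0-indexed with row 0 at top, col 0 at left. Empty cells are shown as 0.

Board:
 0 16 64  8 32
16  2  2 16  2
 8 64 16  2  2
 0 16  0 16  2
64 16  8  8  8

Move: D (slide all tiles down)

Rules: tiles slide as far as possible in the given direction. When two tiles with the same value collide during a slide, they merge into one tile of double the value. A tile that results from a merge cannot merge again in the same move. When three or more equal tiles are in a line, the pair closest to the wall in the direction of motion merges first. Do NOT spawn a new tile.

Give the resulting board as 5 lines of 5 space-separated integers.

Slide down:
col 0: [0, 16, 8, 0, 64] -> [0, 0, 16, 8, 64]
col 1: [16, 2, 64, 16, 16] -> [0, 16, 2, 64, 32]
col 2: [64, 2, 16, 0, 8] -> [0, 64, 2, 16, 8]
col 3: [8, 16, 2, 16, 8] -> [8, 16, 2, 16, 8]
col 4: [32, 2, 2, 2, 8] -> [0, 32, 2, 4, 8]

Answer:  0  0  0  8  0
 0 16 64 16 32
16  2  2  2  2
 8 64 16 16  4
64 32  8  8  8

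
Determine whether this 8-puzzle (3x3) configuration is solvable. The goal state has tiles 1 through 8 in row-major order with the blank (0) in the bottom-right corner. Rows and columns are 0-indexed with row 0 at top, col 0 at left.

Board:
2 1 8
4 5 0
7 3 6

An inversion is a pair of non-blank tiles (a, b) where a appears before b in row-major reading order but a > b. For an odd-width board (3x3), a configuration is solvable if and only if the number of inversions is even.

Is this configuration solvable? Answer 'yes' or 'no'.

Answer: yes

Derivation:
Inversions (pairs i<j in row-major order where tile[i] > tile[j] > 0): 10
10 is even, so the puzzle is solvable.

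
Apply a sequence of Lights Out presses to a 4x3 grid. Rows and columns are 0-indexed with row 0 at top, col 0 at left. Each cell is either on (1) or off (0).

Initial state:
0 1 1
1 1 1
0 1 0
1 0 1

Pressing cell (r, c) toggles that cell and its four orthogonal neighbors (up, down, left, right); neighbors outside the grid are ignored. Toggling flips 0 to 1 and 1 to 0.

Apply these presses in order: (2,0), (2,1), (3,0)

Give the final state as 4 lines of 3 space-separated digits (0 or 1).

After press 1 at (2,0):
0 1 1
0 1 1
1 0 0
0 0 1

After press 2 at (2,1):
0 1 1
0 0 1
0 1 1
0 1 1

After press 3 at (3,0):
0 1 1
0 0 1
1 1 1
1 0 1

Answer: 0 1 1
0 0 1
1 1 1
1 0 1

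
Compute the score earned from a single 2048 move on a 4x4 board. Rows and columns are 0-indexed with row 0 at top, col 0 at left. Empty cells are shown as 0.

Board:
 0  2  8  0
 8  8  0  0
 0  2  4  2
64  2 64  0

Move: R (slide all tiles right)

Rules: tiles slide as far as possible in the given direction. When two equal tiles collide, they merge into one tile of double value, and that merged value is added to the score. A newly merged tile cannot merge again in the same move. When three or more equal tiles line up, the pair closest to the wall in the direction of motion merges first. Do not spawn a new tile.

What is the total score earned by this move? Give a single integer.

Slide right:
row 0: [0, 2, 8, 0] -> [0, 0, 2, 8]  score +0 (running 0)
row 1: [8, 8, 0, 0] -> [0, 0, 0, 16]  score +16 (running 16)
row 2: [0, 2, 4, 2] -> [0, 2, 4, 2]  score +0 (running 16)
row 3: [64, 2, 64, 0] -> [0, 64, 2, 64]  score +0 (running 16)
Board after move:
 0  0  2  8
 0  0  0 16
 0  2  4  2
 0 64  2 64

Answer: 16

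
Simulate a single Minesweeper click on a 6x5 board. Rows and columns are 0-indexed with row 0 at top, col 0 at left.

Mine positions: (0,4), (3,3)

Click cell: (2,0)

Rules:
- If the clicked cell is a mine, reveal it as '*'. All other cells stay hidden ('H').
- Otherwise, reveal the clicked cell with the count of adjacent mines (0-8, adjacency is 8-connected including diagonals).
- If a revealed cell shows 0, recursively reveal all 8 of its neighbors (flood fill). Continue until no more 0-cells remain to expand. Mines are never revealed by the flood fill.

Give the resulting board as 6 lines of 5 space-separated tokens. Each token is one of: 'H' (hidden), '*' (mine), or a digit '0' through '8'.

0 0 0 1 H
0 0 0 1 H
0 0 1 1 H
0 0 1 H H
0 0 1 1 1
0 0 0 0 0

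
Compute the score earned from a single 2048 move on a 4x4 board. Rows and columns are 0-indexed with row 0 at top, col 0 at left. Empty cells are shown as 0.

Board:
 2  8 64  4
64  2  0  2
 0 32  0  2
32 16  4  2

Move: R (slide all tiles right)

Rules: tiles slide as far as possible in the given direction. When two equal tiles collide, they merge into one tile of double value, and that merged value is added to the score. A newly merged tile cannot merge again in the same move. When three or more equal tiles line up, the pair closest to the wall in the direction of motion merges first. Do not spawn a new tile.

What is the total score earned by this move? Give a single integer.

Answer: 4

Derivation:
Slide right:
row 0: [2, 8, 64, 4] -> [2, 8, 64, 4]  score +0 (running 0)
row 1: [64, 2, 0, 2] -> [0, 0, 64, 4]  score +4 (running 4)
row 2: [0, 32, 0, 2] -> [0, 0, 32, 2]  score +0 (running 4)
row 3: [32, 16, 4, 2] -> [32, 16, 4, 2]  score +0 (running 4)
Board after move:
 2  8 64  4
 0  0 64  4
 0  0 32  2
32 16  4  2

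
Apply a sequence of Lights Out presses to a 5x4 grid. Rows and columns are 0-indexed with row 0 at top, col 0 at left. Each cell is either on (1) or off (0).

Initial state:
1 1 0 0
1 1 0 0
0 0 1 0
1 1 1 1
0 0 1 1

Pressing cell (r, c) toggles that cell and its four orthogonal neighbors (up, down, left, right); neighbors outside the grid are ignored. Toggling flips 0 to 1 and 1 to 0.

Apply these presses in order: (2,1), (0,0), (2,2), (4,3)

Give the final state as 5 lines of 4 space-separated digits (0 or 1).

Answer: 0 0 0 0
0 0 1 0
1 0 1 1
1 0 0 0
0 0 0 0

Derivation:
After press 1 at (2,1):
1 1 0 0
1 0 0 0
1 1 0 0
1 0 1 1
0 0 1 1

After press 2 at (0,0):
0 0 0 0
0 0 0 0
1 1 0 0
1 0 1 1
0 0 1 1

After press 3 at (2,2):
0 0 0 0
0 0 1 0
1 0 1 1
1 0 0 1
0 0 1 1

After press 4 at (4,3):
0 0 0 0
0 0 1 0
1 0 1 1
1 0 0 0
0 0 0 0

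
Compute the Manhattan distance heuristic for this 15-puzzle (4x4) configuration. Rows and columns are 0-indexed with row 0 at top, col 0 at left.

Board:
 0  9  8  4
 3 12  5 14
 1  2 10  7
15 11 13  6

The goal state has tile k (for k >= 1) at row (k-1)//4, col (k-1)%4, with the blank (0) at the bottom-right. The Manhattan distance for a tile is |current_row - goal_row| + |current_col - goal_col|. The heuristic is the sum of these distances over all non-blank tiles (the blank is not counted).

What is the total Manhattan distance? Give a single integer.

Tile 9: (0,1)->(2,0) = 3
Tile 8: (0,2)->(1,3) = 2
Tile 4: (0,3)->(0,3) = 0
Tile 3: (1,0)->(0,2) = 3
Tile 12: (1,1)->(2,3) = 3
Tile 5: (1,2)->(1,0) = 2
Tile 14: (1,3)->(3,1) = 4
Tile 1: (2,0)->(0,0) = 2
Tile 2: (2,1)->(0,1) = 2
Tile 10: (2,2)->(2,1) = 1
Tile 7: (2,3)->(1,2) = 2
Tile 15: (3,0)->(3,2) = 2
Tile 11: (3,1)->(2,2) = 2
Tile 13: (3,2)->(3,0) = 2
Tile 6: (3,3)->(1,1) = 4
Sum: 3 + 2 + 0 + 3 + 3 + 2 + 4 + 2 + 2 + 1 + 2 + 2 + 2 + 2 + 4 = 34

Answer: 34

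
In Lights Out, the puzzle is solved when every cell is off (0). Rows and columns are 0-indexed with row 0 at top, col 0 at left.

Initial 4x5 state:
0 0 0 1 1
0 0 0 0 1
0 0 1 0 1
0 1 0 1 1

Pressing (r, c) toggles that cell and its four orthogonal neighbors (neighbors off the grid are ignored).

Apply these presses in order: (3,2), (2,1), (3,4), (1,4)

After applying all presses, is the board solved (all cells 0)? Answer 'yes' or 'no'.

Answer: no

Derivation:
After press 1 at (3,2):
0 0 0 1 1
0 0 0 0 1
0 0 0 0 1
0 0 1 0 1

After press 2 at (2,1):
0 0 0 1 1
0 1 0 0 1
1 1 1 0 1
0 1 1 0 1

After press 3 at (3,4):
0 0 0 1 1
0 1 0 0 1
1 1 1 0 0
0 1 1 1 0

After press 4 at (1,4):
0 0 0 1 0
0 1 0 1 0
1 1 1 0 1
0 1 1 1 0

Lights still on: 10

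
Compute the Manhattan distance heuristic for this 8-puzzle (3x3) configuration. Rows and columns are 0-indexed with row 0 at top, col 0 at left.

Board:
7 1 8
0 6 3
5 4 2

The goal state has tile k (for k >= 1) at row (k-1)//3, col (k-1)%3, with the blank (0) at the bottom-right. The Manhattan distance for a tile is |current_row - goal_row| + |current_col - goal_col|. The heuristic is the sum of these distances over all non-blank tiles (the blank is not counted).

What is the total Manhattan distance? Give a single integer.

Tile 7: at (0,0), goal (2,0), distance |0-2|+|0-0| = 2
Tile 1: at (0,1), goal (0,0), distance |0-0|+|1-0| = 1
Tile 8: at (0,2), goal (2,1), distance |0-2|+|2-1| = 3
Tile 6: at (1,1), goal (1,2), distance |1-1|+|1-2| = 1
Tile 3: at (1,2), goal (0,2), distance |1-0|+|2-2| = 1
Tile 5: at (2,0), goal (1,1), distance |2-1|+|0-1| = 2
Tile 4: at (2,1), goal (1,0), distance |2-1|+|1-0| = 2
Tile 2: at (2,2), goal (0,1), distance |2-0|+|2-1| = 3
Sum: 2 + 1 + 3 + 1 + 1 + 2 + 2 + 3 = 15

Answer: 15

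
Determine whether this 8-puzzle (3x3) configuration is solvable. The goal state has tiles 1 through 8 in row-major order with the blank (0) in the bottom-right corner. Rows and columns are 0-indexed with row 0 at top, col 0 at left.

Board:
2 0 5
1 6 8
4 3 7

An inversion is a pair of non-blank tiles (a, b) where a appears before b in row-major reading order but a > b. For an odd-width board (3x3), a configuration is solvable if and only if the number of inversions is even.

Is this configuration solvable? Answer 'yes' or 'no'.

Answer: yes

Derivation:
Inversions (pairs i<j in row-major order where tile[i] > tile[j] > 0): 10
10 is even, so the puzzle is solvable.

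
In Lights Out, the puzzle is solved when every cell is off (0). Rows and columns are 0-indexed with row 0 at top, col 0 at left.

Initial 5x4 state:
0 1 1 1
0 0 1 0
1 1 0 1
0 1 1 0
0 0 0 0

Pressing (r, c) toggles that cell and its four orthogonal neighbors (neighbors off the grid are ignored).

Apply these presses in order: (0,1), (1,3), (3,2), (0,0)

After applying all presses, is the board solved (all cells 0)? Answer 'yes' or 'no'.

Answer: no

Derivation:
After press 1 at (0,1):
1 0 0 1
0 1 1 0
1 1 0 1
0 1 1 0
0 0 0 0

After press 2 at (1,3):
1 0 0 0
0 1 0 1
1 1 0 0
0 1 1 0
0 0 0 0

After press 3 at (3,2):
1 0 0 0
0 1 0 1
1 1 1 0
0 0 0 1
0 0 1 0

After press 4 at (0,0):
0 1 0 0
1 1 0 1
1 1 1 0
0 0 0 1
0 0 1 0

Lights still on: 9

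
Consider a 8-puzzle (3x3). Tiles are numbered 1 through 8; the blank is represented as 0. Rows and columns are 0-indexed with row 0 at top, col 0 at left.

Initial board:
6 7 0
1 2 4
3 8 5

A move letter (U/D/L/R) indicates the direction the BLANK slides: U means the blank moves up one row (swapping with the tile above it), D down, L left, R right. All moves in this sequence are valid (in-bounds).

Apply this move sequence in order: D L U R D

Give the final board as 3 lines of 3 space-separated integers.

After move 1 (D):
6 7 4
1 2 0
3 8 5

After move 2 (L):
6 7 4
1 0 2
3 8 5

After move 3 (U):
6 0 4
1 7 2
3 8 5

After move 4 (R):
6 4 0
1 7 2
3 8 5

After move 5 (D):
6 4 2
1 7 0
3 8 5

Answer: 6 4 2
1 7 0
3 8 5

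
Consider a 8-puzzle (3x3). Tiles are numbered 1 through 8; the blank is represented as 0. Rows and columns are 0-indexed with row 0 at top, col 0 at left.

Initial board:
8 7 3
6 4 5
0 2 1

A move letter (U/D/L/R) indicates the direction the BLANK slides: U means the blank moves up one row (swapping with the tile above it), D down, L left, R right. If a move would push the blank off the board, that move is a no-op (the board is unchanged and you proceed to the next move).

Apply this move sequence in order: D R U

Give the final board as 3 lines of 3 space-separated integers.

Answer: 8 7 3
6 0 5
2 4 1

Derivation:
After move 1 (D):
8 7 3
6 4 5
0 2 1

After move 2 (R):
8 7 3
6 4 5
2 0 1

After move 3 (U):
8 7 3
6 0 5
2 4 1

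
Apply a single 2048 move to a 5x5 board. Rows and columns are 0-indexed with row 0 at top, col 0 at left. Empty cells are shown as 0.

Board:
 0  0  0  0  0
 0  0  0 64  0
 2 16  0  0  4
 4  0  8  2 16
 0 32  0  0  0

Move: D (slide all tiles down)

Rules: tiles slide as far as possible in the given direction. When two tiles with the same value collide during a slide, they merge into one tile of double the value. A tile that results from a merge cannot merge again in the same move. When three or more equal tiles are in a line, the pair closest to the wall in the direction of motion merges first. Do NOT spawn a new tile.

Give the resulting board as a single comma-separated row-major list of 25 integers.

Slide down:
col 0: [0, 0, 2, 4, 0] -> [0, 0, 0, 2, 4]
col 1: [0, 0, 16, 0, 32] -> [0, 0, 0, 16, 32]
col 2: [0, 0, 0, 8, 0] -> [0, 0, 0, 0, 8]
col 3: [0, 64, 0, 2, 0] -> [0, 0, 0, 64, 2]
col 4: [0, 0, 4, 16, 0] -> [0, 0, 0, 4, 16]

Answer: 0, 0, 0, 0, 0, 0, 0, 0, 0, 0, 0, 0, 0, 0, 0, 2, 16, 0, 64, 4, 4, 32, 8, 2, 16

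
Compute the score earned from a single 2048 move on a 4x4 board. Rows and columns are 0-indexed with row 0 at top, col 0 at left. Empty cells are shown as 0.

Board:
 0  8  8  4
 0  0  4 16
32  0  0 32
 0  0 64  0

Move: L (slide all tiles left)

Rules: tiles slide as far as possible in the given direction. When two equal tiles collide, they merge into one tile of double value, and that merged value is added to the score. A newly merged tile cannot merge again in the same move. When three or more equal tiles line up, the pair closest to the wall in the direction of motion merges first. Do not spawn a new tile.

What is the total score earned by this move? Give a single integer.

Answer: 80

Derivation:
Slide left:
row 0: [0, 8, 8, 4] -> [16, 4, 0, 0]  score +16 (running 16)
row 1: [0, 0, 4, 16] -> [4, 16, 0, 0]  score +0 (running 16)
row 2: [32, 0, 0, 32] -> [64, 0, 0, 0]  score +64 (running 80)
row 3: [0, 0, 64, 0] -> [64, 0, 0, 0]  score +0 (running 80)
Board after move:
16  4  0  0
 4 16  0  0
64  0  0  0
64  0  0  0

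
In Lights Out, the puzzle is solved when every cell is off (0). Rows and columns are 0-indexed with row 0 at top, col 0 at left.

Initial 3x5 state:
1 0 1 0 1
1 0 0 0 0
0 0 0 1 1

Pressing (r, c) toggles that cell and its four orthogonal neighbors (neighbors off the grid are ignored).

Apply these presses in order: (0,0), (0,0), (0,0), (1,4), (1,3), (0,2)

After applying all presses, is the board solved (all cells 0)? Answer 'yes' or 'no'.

After press 1 at (0,0):
0 1 1 0 1
0 0 0 0 0
0 0 0 1 1

After press 2 at (0,0):
1 0 1 0 1
1 0 0 0 0
0 0 0 1 1

After press 3 at (0,0):
0 1 1 0 1
0 0 0 0 0
0 0 0 1 1

After press 4 at (1,4):
0 1 1 0 0
0 0 0 1 1
0 0 0 1 0

After press 5 at (1,3):
0 1 1 1 0
0 0 1 0 0
0 0 0 0 0

After press 6 at (0,2):
0 0 0 0 0
0 0 0 0 0
0 0 0 0 0

Lights still on: 0

Answer: yes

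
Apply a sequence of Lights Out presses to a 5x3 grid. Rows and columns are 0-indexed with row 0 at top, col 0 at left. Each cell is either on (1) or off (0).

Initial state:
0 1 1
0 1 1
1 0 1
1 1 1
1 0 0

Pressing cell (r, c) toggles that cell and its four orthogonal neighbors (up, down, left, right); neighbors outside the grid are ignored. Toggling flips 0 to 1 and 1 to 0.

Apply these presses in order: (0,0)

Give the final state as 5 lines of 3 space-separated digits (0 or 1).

Answer: 1 0 1
1 1 1
1 0 1
1 1 1
1 0 0

Derivation:
After press 1 at (0,0):
1 0 1
1 1 1
1 0 1
1 1 1
1 0 0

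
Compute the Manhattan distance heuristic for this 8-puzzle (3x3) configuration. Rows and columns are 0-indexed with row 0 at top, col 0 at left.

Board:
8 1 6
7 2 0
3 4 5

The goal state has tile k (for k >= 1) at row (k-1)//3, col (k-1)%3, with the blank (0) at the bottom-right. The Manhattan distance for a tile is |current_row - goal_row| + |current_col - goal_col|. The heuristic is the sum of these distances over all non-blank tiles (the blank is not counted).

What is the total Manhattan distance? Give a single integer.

Tile 8: (0,0)->(2,1) = 3
Tile 1: (0,1)->(0,0) = 1
Tile 6: (0,2)->(1,2) = 1
Tile 7: (1,0)->(2,0) = 1
Tile 2: (1,1)->(0,1) = 1
Tile 3: (2,0)->(0,2) = 4
Tile 4: (2,1)->(1,0) = 2
Tile 5: (2,2)->(1,1) = 2
Sum: 3 + 1 + 1 + 1 + 1 + 4 + 2 + 2 = 15

Answer: 15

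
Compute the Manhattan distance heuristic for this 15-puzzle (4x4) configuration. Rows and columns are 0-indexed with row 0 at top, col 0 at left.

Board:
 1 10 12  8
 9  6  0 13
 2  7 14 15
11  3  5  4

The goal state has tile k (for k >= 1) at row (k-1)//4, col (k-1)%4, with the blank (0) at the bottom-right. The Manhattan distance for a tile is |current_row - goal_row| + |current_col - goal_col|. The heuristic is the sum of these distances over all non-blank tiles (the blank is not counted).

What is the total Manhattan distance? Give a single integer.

Answer: 35

Derivation:
Tile 1: at (0,0), goal (0,0), distance |0-0|+|0-0| = 0
Tile 10: at (0,1), goal (2,1), distance |0-2|+|1-1| = 2
Tile 12: at (0,2), goal (2,3), distance |0-2|+|2-3| = 3
Tile 8: at (0,3), goal (1,3), distance |0-1|+|3-3| = 1
Tile 9: at (1,0), goal (2,0), distance |1-2|+|0-0| = 1
Tile 6: at (1,1), goal (1,1), distance |1-1|+|1-1| = 0
Tile 13: at (1,3), goal (3,0), distance |1-3|+|3-0| = 5
Tile 2: at (2,0), goal (0,1), distance |2-0|+|0-1| = 3
Tile 7: at (2,1), goal (1,2), distance |2-1|+|1-2| = 2
Tile 14: at (2,2), goal (3,1), distance |2-3|+|2-1| = 2
Tile 15: at (2,3), goal (3,2), distance |2-3|+|3-2| = 2
Tile 11: at (3,0), goal (2,2), distance |3-2|+|0-2| = 3
Tile 3: at (3,1), goal (0,2), distance |3-0|+|1-2| = 4
Tile 5: at (3,2), goal (1,0), distance |3-1|+|2-0| = 4
Tile 4: at (3,3), goal (0,3), distance |3-0|+|3-3| = 3
Sum: 0 + 2 + 3 + 1 + 1 + 0 + 5 + 3 + 2 + 2 + 2 + 3 + 4 + 4 + 3 = 35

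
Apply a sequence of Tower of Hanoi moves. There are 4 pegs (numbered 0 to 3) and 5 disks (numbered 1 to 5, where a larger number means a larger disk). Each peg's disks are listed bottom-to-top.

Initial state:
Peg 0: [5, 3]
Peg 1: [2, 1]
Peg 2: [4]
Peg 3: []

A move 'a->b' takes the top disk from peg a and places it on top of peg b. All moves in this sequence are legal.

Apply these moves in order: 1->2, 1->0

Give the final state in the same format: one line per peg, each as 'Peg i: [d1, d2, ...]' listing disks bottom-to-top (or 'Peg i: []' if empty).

After move 1 (1->2):
Peg 0: [5, 3]
Peg 1: [2]
Peg 2: [4, 1]
Peg 3: []

After move 2 (1->0):
Peg 0: [5, 3, 2]
Peg 1: []
Peg 2: [4, 1]
Peg 3: []

Answer: Peg 0: [5, 3, 2]
Peg 1: []
Peg 2: [4, 1]
Peg 3: []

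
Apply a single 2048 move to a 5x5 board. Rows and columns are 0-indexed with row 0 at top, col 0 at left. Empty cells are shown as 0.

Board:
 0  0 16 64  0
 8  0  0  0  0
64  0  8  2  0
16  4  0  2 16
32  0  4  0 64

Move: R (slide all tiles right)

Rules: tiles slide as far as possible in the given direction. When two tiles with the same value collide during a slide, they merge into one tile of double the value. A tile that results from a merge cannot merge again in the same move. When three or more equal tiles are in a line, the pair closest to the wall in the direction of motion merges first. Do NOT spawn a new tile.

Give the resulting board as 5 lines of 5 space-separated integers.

Slide right:
row 0: [0, 0, 16, 64, 0] -> [0, 0, 0, 16, 64]
row 1: [8, 0, 0, 0, 0] -> [0, 0, 0, 0, 8]
row 2: [64, 0, 8, 2, 0] -> [0, 0, 64, 8, 2]
row 3: [16, 4, 0, 2, 16] -> [0, 16, 4, 2, 16]
row 4: [32, 0, 4, 0, 64] -> [0, 0, 32, 4, 64]

Answer:  0  0  0 16 64
 0  0  0  0  8
 0  0 64  8  2
 0 16  4  2 16
 0  0 32  4 64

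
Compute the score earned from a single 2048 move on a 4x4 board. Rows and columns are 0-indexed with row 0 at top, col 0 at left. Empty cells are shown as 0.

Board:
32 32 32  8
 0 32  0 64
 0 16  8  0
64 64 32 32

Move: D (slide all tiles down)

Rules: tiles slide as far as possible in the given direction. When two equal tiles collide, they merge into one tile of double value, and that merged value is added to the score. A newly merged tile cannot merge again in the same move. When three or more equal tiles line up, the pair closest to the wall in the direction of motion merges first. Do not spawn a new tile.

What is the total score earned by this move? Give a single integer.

Slide down:
col 0: [32, 0, 0, 64] -> [0, 0, 32, 64]  score +0 (running 0)
col 1: [32, 32, 16, 64] -> [0, 64, 16, 64]  score +64 (running 64)
col 2: [32, 0, 8, 32] -> [0, 32, 8, 32]  score +0 (running 64)
col 3: [8, 64, 0, 32] -> [0, 8, 64, 32]  score +0 (running 64)
Board after move:
 0  0  0  0
 0 64 32  8
32 16  8 64
64 64 32 32

Answer: 64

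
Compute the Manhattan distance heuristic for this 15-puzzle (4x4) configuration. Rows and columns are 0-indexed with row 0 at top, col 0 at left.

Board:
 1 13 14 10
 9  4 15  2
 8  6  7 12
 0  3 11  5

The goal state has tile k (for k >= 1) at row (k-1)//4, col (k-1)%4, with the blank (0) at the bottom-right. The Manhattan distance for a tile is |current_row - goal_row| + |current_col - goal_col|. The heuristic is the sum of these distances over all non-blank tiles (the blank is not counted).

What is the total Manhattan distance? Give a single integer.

Tile 1: at (0,0), goal (0,0), distance |0-0|+|0-0| = 0
Tile 13: at (0,1), goal (3,0), distance |0-3|+|1-0| = 4
Tile 14: at (0,2), goal (3,1), distance |0-3|+|2-1| = 4
Tile 10: at (0,3), goal (2,1), distance |0-2|+|3-1| = 4
Tile 9: at (1,0), goal (2,0), distance |1-2|+|0-0| = 1
Tile 4: at (1,1), goal (0,3), distance |1-0|+|1-3| = 3
Tile 15: at (1,2), goal (3,2), distance |1-3|+|2-2| = 2
Tile 2: at (1,3), goal (0,1), distance |1-0|+|3-1| = 3
Tile 8: at (2,0), goal (1,3), distance |2-1|+|0-3| = 4
Tile 6: at (2,1), goal (1,1), distance |2-1|+|1-1| = 1
Tile 7: at (2,2), goal (1,2), distance |2-1|+|2-2| = 1
Tile 12: at (2,3), goal (2,3), distance |2-2|+|3-3| = 0
Tile 3: at (3,1), goal (0,2), distance |3-0|+|1-2| = 4
Tile 11: at (3,2), goal (2,2), distance |3-2|+|2-2| = 1
Tile 5: at (3,3), goal (1,0), distance |3-1|+|3-0| = 5
Sum: 0 + 4 + 4 + 4 + 1 + 3 + 2 + 3 + 4 + 1 + 1 + 0 + 4 + 1 + 5 = 37

Answer: 37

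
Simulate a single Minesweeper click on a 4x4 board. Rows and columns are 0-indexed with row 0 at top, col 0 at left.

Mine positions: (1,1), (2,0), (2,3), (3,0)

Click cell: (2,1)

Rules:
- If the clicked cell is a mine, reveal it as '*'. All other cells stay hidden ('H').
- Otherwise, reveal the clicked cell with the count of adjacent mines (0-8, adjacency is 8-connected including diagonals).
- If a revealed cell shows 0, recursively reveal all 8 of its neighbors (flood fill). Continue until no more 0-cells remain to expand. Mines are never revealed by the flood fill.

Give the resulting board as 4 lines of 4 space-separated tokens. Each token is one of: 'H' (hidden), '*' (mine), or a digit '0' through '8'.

H H H H
H H H H
H 3 H H
H H H H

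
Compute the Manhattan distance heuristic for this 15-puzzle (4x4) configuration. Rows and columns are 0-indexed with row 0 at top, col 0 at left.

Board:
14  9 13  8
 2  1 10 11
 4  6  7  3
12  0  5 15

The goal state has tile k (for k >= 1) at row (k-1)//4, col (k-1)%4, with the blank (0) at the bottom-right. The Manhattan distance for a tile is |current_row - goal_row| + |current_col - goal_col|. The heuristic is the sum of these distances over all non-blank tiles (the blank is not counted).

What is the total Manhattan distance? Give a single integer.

Tile 14: (0,0)->(3,1) = 4
Tile 9: (0,1)->(2,0) = 3
Tile 13: (0,2)->(3,0) = 5
Tile 8: (0,3)->(1,3) = 1
Tile 2: (1,0)->(0,1) = 2
Tile 1: (1,1)->(0,0) = 2
Tile 10: (1,2)->(2,1) = 2
Tile 11: (1,3)->(2,2) = 2
Tile 4: (2,0)->(0,3) = 5
Tile 6: (2,1)->(1,1) = 1
Tile 7: (2,2)->(1,2) = 1
Tile 3: (2,3)->(0,2) = 3
Tile 12: (3,0)->(2,3) = 4
Tile 5: (3,2)->(1,0) = 4
Tile 15: (3,3)->(3,2) = 1
Sum: 4 + 3 + 5 + 1 + 2 + 2 + 2 + 2 + 5 + 1 + 1 + 3 + 4 + 4 + 1 = 40

Answer: 40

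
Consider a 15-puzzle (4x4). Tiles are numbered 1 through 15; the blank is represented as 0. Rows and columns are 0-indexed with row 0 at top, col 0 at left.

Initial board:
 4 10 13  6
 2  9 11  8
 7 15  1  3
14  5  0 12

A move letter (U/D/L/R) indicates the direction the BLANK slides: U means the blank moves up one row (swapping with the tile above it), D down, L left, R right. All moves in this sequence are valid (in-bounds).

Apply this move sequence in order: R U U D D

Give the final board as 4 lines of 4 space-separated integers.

Answer:  4 10 13  6
 2  9 11  8
 7 15  1  3
14  5 12  0

Derivation:
After move 1 (R):
 4 10 13  6
 2  9 11  8
 7 15  1  3
14  5 12  0

After move 2 (U):
 4 10 13  6
 2  9 11  8
 7 15  1  0
14  5 12  3

After move 3 (U):
 4 10 13  6
 2  9 11  0
 7 15  1  8
14  5 12  3

After move 4 (D):
 4 10 13  6
 2  9 11  8
 7 15  1  0
14  5 12  3

After move 5 (D):
 4 10 13  6
 2  9 11  8
 7 15  1  3
14  5 12  0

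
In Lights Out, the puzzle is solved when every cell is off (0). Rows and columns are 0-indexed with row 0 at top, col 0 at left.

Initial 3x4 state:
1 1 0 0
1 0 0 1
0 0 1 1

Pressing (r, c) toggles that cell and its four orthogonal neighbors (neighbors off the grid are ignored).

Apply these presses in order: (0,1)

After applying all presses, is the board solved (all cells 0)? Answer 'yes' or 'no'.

Answer: no

Derivation:
After press 1 at (0,1):
0 0 1 0
1 1 0 1
0 0 1 1

Lights still on: 6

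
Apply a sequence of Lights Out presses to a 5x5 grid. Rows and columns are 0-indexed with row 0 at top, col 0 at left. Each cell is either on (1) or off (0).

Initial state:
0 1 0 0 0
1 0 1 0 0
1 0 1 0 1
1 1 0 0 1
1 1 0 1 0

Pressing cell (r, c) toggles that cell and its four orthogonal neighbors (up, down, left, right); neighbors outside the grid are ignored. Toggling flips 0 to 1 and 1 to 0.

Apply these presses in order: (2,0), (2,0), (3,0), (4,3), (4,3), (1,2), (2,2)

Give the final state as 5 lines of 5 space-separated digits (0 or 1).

After press 1 at (2,0):
0 1 0 0 0
0 0 1 0 0
0 1 1 0 1
0 1 0 0 1
1 1 0 1 0

After press 2 at (2,0):
0 1 0 0 0
1 0 1 0 0
1 0 1 0 1
1 1 0 0 1
1 1 0 1 0

After press 3 at (3,0):
0 1 0 0 0
1 0 1 0 0
0 0 1 0 1
0 0 0 0 1
0 1 0 1 0

After press 4 at (4,3):
0 1 0 0 0
1 0 1 0 0
0 0 1 0 1
0 0 0 1 1
0 1 1 0 1

After press 5 at (4,3):
0 1 0 0 0
1 0 1 0 0
0 0 1 0 1
0 0 0 0 1
0 1 0 1 0

After press 6 at (1,2):
0 1 1 0 0
1 1 0 1 0
0 0 0 0 1
0 0 0 0 1
0 1 0 1 0

After press 7 at (2,2):
0 1 1 0 0
1 1 1 1 0
0 1 1 1 1
0 0 1 0 1
0 1 0 1 0

Answer: 0 1 1 0 0
1 1 1 1 0
0 1 1 1 1
0 0 1 0 1
0 1 0 1 0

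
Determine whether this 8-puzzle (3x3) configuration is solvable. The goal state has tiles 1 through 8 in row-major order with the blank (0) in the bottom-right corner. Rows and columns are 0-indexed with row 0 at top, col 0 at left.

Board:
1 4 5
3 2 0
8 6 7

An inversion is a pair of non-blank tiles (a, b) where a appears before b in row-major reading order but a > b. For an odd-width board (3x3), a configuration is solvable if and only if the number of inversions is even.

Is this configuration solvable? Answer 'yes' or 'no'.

Inversions (pairs i<j in row-major order where tile[i] > tile[j] > 0): 7
7 is odd, so the puzzle is not solvable.

Answer: no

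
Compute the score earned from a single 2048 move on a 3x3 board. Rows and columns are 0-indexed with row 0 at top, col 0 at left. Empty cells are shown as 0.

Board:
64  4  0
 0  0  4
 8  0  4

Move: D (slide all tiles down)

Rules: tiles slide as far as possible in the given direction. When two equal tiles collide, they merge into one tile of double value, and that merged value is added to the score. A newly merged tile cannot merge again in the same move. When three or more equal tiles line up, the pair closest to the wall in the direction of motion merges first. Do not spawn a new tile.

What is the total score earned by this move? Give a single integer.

Slide down:
col 0: [64, 0, 8] -> [0, 64, 8]  score +0 (running 0)
col 1: [4, 0, 0] -> [0, 0, 4]  score +0 (running 0)
col 2: [0, 4, 4] -> [0, 0, 8]  score +8 (running 8)
Board after move:
 0  0  0
64  0  0
 8  4  8

Answer: 8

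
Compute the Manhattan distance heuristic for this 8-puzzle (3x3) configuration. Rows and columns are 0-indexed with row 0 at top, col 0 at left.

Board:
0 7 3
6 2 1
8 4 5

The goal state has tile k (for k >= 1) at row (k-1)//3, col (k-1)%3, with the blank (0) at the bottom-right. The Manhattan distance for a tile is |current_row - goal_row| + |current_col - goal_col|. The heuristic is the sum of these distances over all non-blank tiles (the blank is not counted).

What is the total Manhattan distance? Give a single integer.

Tile 7: (0,1)->(2,0) = 3
Tile 3: (0,2)->(0,2) = 0
Tile 6: (1,0)->(1,2) = 2
Tile 2: (1,1)->(0,1) = 1
Tile 1: (1,2)->(0,0) = 3
Tile 8: (2,0)->(2,1) = 1
Tile 4: (2,1)->(1,0) = 2
Tile 5: (2,2)->(1,1) = 2
Sum: 3 + 0 + 2 + 1 + 3 + 1 + 2 + 2 = 14

Answer: 14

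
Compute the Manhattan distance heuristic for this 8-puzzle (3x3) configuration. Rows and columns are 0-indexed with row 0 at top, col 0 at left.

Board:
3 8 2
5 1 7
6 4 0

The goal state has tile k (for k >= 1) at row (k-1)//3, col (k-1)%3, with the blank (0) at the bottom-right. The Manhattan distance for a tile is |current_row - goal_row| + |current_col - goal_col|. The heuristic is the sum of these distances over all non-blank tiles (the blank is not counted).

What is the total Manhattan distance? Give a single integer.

Tile 3: at (0,0), goal (0,2), distance |0-0|+|0-2| = 2
Tile 8: at (0,1), goal (2,1), distance |0-2|+|1-1| = 2
Tile 2: at (0,2), goal (0,1), distance |0-0|+|2-1| = 1
Tile 5: at (1,0), goal (1,1), distance |1-1|+|0-1| = 1
Tile 1: at (1,1), goal (0,0), distance |1-0|+|1-0| = 2
Tile 7: at (1,2), goal (2,0), distance |1-2|+|2-0| = 3
Tile 6: at (2,0), goal (1,2), distance |2-1|+|0-2| = 3
Tile 4: at (2,1), goal (1,0), distance |2-1|+|1-0| = 2
Sum: 2 + 2 + 1 + 1 + 2 + 3 + 3 + 2 = 16

Answer: 16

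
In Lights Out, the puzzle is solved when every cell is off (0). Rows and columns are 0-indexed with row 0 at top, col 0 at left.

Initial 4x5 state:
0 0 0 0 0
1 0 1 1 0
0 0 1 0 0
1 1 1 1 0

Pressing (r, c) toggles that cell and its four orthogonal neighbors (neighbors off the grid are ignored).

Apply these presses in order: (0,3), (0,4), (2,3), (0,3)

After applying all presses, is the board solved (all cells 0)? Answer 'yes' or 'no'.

Answer: no

Derivation:
After press 1 at (0,3):
0 0 1 1 1
1 0 1 0 0
0 0 1 0 0
1 1 1 1 0

After press 2 at (0,4):
0 0 1 0 0
1 0 1 0 1
0 0 1 0 0
1 1 1 1 0

After press 3 at (2,3):
0 0 1 0 0
1 0 1 1 1
0 0 0 1 1
1 1 1 0 0

After press 4 at (0,3):
0 0 0 1 1
1 0 1 0 1
0 0 0 1 1
1 1 1 0 0

Lights still on: 10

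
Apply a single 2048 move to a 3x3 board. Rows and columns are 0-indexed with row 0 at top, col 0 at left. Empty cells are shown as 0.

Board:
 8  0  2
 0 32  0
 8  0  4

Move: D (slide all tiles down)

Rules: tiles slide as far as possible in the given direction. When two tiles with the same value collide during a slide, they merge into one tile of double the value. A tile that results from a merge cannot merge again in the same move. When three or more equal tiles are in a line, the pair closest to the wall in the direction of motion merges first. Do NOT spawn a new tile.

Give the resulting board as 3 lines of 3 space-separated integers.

Answer:  0  0  0
 0  0  2
16 32  4

Derivation:
Slide down:
col 0: [8, 0, 8] -> [0, 0, 16]
col 1: [0, 32, 0] -> [0, 0, 32]
col 2: [2, 0, 4] -> [0, 2, 4]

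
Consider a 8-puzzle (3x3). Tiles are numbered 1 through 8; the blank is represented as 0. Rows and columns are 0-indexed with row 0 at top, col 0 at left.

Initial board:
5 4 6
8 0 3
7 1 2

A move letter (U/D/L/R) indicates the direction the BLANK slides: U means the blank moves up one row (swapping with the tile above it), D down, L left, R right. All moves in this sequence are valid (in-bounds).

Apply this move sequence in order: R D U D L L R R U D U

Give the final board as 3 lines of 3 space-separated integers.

Answer: 5 4 6
8 3 0
7 1 2

Derivation:
After move 1 (R):
5 4 6
8 3 0
7 1 2

After move 2 (D):
5 4 6
8 3 2
7 1 0

After move 3 (U):
5 4 6
8 3 0
7 1 2

After move 4 (D):
5 4 6
8 3 2
7 1 0

After move 5 (L):
5 4 6
8 3 2
7 0 1

After move 6 (L):
5 4 6
8 3 2
0 7 1

After move 7 (R):
5 4 6
8 3 2
7 0 1

After move 8 (R):
5 4 6
8 3 2
7 1 0

After move 9 (U):
5 4 6
8 3 0
7 1 2

After move 10 (D):
5 4 6
8 3 2
7 1 0

After move 11 (U):
5 4 6
8 3 0
7 1 2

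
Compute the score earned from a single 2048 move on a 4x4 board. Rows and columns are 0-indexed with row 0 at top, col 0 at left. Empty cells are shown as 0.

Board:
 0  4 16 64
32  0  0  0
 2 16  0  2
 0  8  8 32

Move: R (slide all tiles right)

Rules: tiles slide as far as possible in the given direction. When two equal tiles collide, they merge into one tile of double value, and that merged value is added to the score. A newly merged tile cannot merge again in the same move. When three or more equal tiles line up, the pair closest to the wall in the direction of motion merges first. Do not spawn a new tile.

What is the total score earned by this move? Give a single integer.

Answer: 16

Derivation:
Slide right:
row 0: [0, 4, 16, 64] -> [0, 4, 16, 64]  score +0 (running 0)
row 1: [32, 0, 0, 0] -> [0, 0, 0, 32]  score +0 (running 0)
row 2: [2, 16, 0, 2] -> [0, 2, 16, 2]  score +0 (running 0)
row 3: [0, 8, 8, 32] -> [0, 0, 16, 32]  score +16 (running 16)
Board after move:
 0  4 16 64
 0  0  0 32
 0  2 16  2
 0  0 16 32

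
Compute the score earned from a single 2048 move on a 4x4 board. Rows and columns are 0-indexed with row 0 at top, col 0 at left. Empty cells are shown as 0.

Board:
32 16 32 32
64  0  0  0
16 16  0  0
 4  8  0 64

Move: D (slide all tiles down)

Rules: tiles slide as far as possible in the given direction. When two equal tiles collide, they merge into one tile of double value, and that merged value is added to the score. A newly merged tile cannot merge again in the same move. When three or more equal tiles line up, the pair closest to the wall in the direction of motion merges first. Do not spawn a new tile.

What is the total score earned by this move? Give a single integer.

Slide down:
col 0: [32, 64, 16, 4] -> [32, 64, 16, 4]  score +0 (running 0)
col 1: [16, 0, 16, 8] -> [0, 0, 32, 8]  score +32 (running 32)
col 2: [32, 0, 0, 0] -> [0, 0, 0, 32]  score +0 (running 32)
col 3: [32, 0, 0, 64] -> [0, 0, 32, 64]  score +0 (running 32)
Board after move:
32  0  0  0
64  0  0  0
16 32  0 32
 4  8 32 64

Answer: 32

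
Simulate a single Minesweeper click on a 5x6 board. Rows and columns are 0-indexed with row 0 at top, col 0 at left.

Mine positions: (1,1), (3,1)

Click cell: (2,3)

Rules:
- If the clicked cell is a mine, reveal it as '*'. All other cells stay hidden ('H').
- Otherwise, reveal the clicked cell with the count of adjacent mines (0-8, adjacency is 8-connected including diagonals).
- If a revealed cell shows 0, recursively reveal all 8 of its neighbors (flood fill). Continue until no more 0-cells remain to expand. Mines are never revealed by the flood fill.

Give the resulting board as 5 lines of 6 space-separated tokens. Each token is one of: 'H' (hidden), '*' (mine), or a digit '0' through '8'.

H H 1 0 0 0
H H 1 0 0 0
H H 2 0 0 0
H H 1 0 0 0
H H 1 0 0 0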